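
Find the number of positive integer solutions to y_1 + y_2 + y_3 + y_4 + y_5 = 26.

Substitute y'_i = y_i - 1 (so y'_i >= 0). Then sum y'_i = 26 - 5 = 21.
Stars and bars: C(21+5-1, 5-1) = C(25,4).

Final answer: C(25,4) = 12650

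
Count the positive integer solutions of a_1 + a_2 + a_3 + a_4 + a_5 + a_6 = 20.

Substitute a'_i = a_i - 1 (so a'_i >= 0). Then sum a'_i = 20 - 6 = 14.
Stars and bars: C(14+6-1, 6-1) = C(19,5).

Final answer: C(19,5) = 11628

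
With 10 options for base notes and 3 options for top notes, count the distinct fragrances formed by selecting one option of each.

By the multiplication principle: 10 x 3.

Final answer: 30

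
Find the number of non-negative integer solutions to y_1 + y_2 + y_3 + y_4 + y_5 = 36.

Stars and bars with 36 stars and 4 bars:
C(36+5-1, 5-1) = C(40,4).

Final answer: C(40,4) = 91390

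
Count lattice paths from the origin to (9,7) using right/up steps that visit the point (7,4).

Paths (0,0)->(7,4): C(11,4) = 330.
Paths (7,4)->(9,7): C(5,3) = 10.
By multiplication principle: 330 x 10.

Final answer: 3300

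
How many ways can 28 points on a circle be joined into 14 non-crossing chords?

This is counted by the nth Catalan number C_n. Here n = 28/2 = 14.
Using C_0 = 1 and C_(k+1) = C_k x 2(2k+1)/(k+2), build up term by term: C_1=1, C_2=2, C_3=5, C_4=14, C_5=42, C_6=132, C_7=429, C_8=1430, C_9=4862, C_10=16796, C_11=58786, C_12=208012, C_13=742900, C_14=2674440.

Final answer: C_{14} = 2674440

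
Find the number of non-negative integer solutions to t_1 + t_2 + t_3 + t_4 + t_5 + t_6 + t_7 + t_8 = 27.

Stars and bars with 27 stars and 7 bars:
C(27+8-1, 8-1) = C(34,7).

Final answer: C(34,7) = 5379616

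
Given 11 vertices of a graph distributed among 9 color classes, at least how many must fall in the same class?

By pigeonhole with 11 objects and 9 categories: ceiling(11/9).

Final answer: 2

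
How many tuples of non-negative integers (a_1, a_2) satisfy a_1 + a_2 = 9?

Stars and bars with 9 stars and 1 bars:
C(9+2-1, 2-1) = C(10,1).

Final answer: C(10,1) = 10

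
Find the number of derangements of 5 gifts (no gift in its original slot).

Use the recurrence D(n) = (n-1)(D(n-1) + D(n-2)) with D(0)=1, D(1)=0.
D(2) = 1 x (0 + 1) = 1
D(3) = 2 x (1 + 0) = 2
D(4) = 3 x (2 + 1) = 9
D(5) = 4 x (D(4) + D(3)) = 4 x (9 + 2)

Final answer: D(5) = 44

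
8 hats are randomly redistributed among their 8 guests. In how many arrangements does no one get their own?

Derangements satisfy D(n) = (n-1)(D(n-1) + D(n-2)), starting from D(0)=1, D(1)=0.
D(2) = 1 x (0 + 1) = 1
D(3) = 2 x (1 + 0) = 2
D(4) = 3 x (2 + 1) = 9
D(5) = 4 x (9 + 2) = 44
D(6) = 5 x (44 + 9) = 265
D(7) = 6 x (265 + 44) = 1854
D(8) = 7 x (D(7) + D(6)) = 7 x (1854 + 265)

Final answer: D(8) = 14833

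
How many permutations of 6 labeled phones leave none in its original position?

D(n) = (n-1)(D(n-1) + D(n-2)), D(0)=1, D(1)=0.
D(2) = 1 x (0 + 1) = 1
D(3) = 2 x (1 + 0) = 2
D(4) = 3 x (2 + 1) = 9
D(5) = 4 x (9 + 2) = 44
D(6) = 5 x (D(5) + D(4)) = 5 x (44 + 9)

Final answer: D(6) = 265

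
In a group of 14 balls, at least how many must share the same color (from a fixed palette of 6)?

There are 6 possible values for color (from a fixed palette of 6). With 14 balls and 6 categories, by pigeonhole: ceiling(14/6).

Final answer: 3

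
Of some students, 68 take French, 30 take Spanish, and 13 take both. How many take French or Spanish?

|A union B| = |A| + |B| - |A intersect B| = 68 + 30 - 13.

Final answer: 85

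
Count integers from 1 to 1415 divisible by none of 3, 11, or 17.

|div by 3|=471, |div by 11|=128, |div by 17|=83.
|div by 3&11|=42, |div by 3&17|=27, |div by 11&17|=7, |div by all|=2.
By inclusion-exclusion, divisible by at least one: 471+128+83-42-27-7+2 = 608.
Not divisible by any: 1415 - 608.

Final answer: 807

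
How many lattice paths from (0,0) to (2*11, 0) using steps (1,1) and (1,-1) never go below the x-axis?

Total monotonic paths to (11,11): C(22,11) = 705432.
A path is bad iff it touches y = x + 1; reflecting its initial segment maps bad paths bijectively onto all paths to (10,12), of which there are C(22,12) = 646646.
Valid Dyck paths: 705432 - 646646.
(Check: C(22,11) - C(22,12) = C(22,11)/12, the Catalan number C_{11}.)

Final answer: C_{11} = 58786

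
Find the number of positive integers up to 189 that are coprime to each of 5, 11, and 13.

|div by 5|=37, |div by 11|=17, |div by 13|=14.
|div by 5&11|=3, |div by 5&13|=2, |div by 11&13|=1, |div by all|=0.
By inclusion-exclusion, divisible by at least one: 37+17+14-3-2-1+0 = 62.
Not divisible by any: 189 - 62.

Final answer: 127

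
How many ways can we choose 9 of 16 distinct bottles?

C(16,9) = 16!/(9! x 7!).

Final answer: \binom{16}{9} = 11440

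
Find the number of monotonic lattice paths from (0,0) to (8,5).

Each path has 8 right steps and 5 up steps in some order (13 steps total).
Choose which 5 of the 13 steps are up: C(13,5).

Final answer: C(13,5) = 1287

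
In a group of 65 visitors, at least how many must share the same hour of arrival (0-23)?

There are 24 possible values for hour of arrival (0-23). With 65 visitors and 24 categories, by pigeonhole: ceiling(65/24).

Final answer: 3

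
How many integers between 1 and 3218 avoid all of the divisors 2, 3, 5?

|div by 2|=1609, |div by 3|=1072, |div by 5|=643.
|div by 2&3|=536, |div by 2&5|=321, |div by 3&5|=214, |div by all|=107.
By inclusion-exclusion, divisible by at least one: 1609+1072+643-536-321-214+107 = 2360.
Not divisible by any: 3218 - 2360.

Final answer: 858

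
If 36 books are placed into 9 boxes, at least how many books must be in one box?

By the pigeonhole principle: ceiling(36/9).

Final answer: 4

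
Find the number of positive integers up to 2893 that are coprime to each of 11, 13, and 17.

|div by 11|=263, |div by 13|=222, |div by 17|=170.
|div by 11&13|=20, |div by 11&17|=15, |div by 13&17|=13, |div by all|=1.
By inclusion-exclusion, divisible by at least one: 263+222+170-20-15-13+1 = 608.
Not divisible by any: 2893 - 608.

Final answer: 2285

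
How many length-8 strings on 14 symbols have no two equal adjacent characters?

First character: 14 choices. Each subsequent: 13 choices (must differ from the previous one).
Total: 14 x 13^7.

Final answer: 14 x 13^{7} = 878479238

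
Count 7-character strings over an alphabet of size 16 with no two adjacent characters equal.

Let g(n) count such strings. g(1) = 16, and each valid string of length n-1 extends in 15 ways (any symbol but the last), so g(n) = 15 g(n-1).
Total: g(7) = 16 x 15^6.

Final answer: 16 x 15^{6} = 182250000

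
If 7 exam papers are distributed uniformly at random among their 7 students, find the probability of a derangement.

Use the recurrence D(n) = (n-1)(D(n-1) + D(n-2)) with D(0)=1, D(1)=0.
Building up: D(2)=1, D(3)=2, D(4)=9, D(5)=44, D(6)=265, D(7)=1854.
Total arrangements: 7! = 5040.
Probability = D(7)/7! = 103/280.

Final answer: D(7)/7! = 1854/5040 = 0.367857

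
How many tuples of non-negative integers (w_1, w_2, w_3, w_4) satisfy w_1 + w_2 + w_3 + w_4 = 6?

Stars and bars with 6 stars and 3 bars:
C(6+4-1, 4-1) = C(9,3).

Final answer: C(9,3) = 84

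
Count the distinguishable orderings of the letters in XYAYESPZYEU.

Letters (A:1, E:2, P:1, S:1, U:1, X:1, Y:3, Z:1). Total letters: 11.
Permutations = 11!/(3! x 2!).

Final answer: 3326400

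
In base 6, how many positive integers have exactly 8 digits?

Leading digit: 5 options (nonzero). Other 7 digit(s): 6 options each.
Total: 5 x 6^7.

Final answer: 1399680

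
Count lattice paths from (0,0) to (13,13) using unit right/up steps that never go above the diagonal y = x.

Total monotonic paths to (13,13): C(26,13) = 10400600.
Paths that cross above y=x (reflection bijection): C(26,14) = 9657700.
Valid Dyck paths: 10400600 - 9657700.
(This is the Catalan number C_{13}.)

Final answer: C_{13} = 742900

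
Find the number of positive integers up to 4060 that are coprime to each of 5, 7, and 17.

|div by 5|=812, |div by 7|=580, |div by 17|=238.
|div by 5&7|=116, |div by 5&17|=47, |div by 7&17|=34, |div by all|=6.
By inclusion-exclusion, divisible by at least one: 812+580+238-116-47-34+6 = 1439.
Not divisible by any: 4060 - 1439.

Final answer: 2621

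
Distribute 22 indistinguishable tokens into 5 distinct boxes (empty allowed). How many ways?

Stars and bars: C(n+k-1, k-1) = C(26,4).

Final answer: C(26,4) = 14950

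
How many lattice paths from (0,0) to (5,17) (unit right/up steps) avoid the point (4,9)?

Total paths to (5,17): C(22,17) = 26334.
Paths through (4,9): C(13,9) x C(9,8) = 6435.
Avoiding (4,9): 26334 - 6435.

Final answer: 19899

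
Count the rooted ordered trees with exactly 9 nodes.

This is a standard Catalan-number count: the answer is C_n. Here n = 9 - 1 = 8.
C_n = C(2n,n)/(n+1), so C_{8} = C(16,8)/9 = 12870/9.

Final answer: C_{8} = 1430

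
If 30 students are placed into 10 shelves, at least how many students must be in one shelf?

By the pigeonhole principle: ceiling(30/10).

Final answer: 3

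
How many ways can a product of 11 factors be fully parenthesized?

The structures are counted by the Catalan number C_n. Here n = 11 - 1 = 10.
C_n = C(2n,n) - C(2n,n+1), so C_{10} = C(20,10) - C(20,11) = 184756 - 167960.

Final answer: C_{10} = 16796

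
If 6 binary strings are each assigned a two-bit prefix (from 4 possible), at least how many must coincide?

There are 4 possible values for two-bit prefix. With 6 binary strings and 4 categories, by pigeonhole: ceiling(6/4).

Final answer: 2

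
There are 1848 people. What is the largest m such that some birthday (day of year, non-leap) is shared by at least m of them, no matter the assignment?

There are 365 possible values for birthday (day of year, non-leap). With 1848 people and 365 categories, by pigeonhole: ceiling(1848/365).

Final answer: 6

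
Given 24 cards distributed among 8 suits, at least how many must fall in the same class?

By pigeonhole with 24 objects and 8 categories: ceiling(24/8).

Final answer: 3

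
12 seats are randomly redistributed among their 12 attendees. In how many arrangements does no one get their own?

D(n) = (n-1)(D(n-1) + D(n-2)), D(0)=1, D(1)=0.
D(2) = 1 x (0 + 1) = 1
D(3) = 2 x (1 + 0) = 2
D(4) = 3 x (2 + 1) = 9
D(5) = 4 x (9 + 2) = 44
D(6) = 5 x (44 + 9) = 265
D(7) = 6 x (265 + 44) = 1854
D(8) = 7 x (1854 + 265) = 14833
D(9) = 8 x (14833 + 1854) = 133496
D(10) = 9 x (133496 + 14833) = 1334961
D(11) = 10 x (1334961 + 133496) = 14684570
D(12) = 11 x (D(11) + D(10)) = 11 x (14684570 + 1334961)

Final answer: D(12) = 176214841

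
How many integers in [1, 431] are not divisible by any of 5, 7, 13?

|div by 5|=86, |div by 7|=61, |div by 13|=33.
|div by 5&7|=12, |div by 5&13|=6, |div by 7&13|=4, |div by all|=0.
By inclusion-exclusion, divisible by at least one: 86+61+33-12-6-4+0 = 158.
Not divisible by any: 431 - 158.

Final answer: 273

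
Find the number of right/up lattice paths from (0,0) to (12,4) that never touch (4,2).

Total paths to (12,4): C(16,4) = 1820.
Paths through (4,2): C(6,2) x C(10,2) = 675.
Avoiding (4,2): 1820 - 675.

Final answer: 1145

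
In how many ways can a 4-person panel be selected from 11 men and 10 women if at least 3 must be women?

Sum over valid woman counts:
C(10,3)C(11,1) = 1320
C(10,4)C(11,0) = 210
Total: 1320 + 210.

Final answer: 1530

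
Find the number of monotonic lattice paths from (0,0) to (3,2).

Each path has 3 right steps and 2 up steps in some order (5 steps total).
Choose which 2 of the 5 steps are up: C(5,2).

Final answer: C(5,2) = 10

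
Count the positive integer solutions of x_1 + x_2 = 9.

Substitute x'_i = x_i - 1 (so x'_i >= 0). Then sum x'_i = 9 - 2 = 7.
Stars and bars: C(7+2-1, 2-1) = C(8,1).

Final answer: C(8,1) = 8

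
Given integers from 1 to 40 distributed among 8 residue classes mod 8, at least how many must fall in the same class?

By pigeonhole with 40 objects and 8 categories: ceiling(40/8).

Final answer: 5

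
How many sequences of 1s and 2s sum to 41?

Let f(n) count the ways. The last step is size 1 or 2, so f(n) = f(n-1) + f(n-2) with f(1)=1, f(2)=2.
Building up term by term: f(1)=1, f(2)=2, f(3)=3, f(4)=5, f(5)=8, f(6)=13, f(7)=21, f(8)=34, f(9)=55, f(10)=89, f(11)=144, f(12)=233, f(13)=377, f(14)=610, f(15)=987, f(16)=1597, f(17)=2584, f(18)=4181, f(19)=6765, f(20)=10946, f(21)=17711, f(22)=28657, f(23)=46368, f(24)=75025, f(25)=121393, f(26)=196418, f(27)=317811, f(28)=514229, f(29)=832040, f(30)=1346269, f(31)=2178309, f(32)=3524578, f(33)=5702887, f(34)=9227465, f(35)=14930352, f(36)=24157817, f(37)=39088169, f(38)=63245986, f(39)=102334155, f(40)=165580141, f(41)=267914296.

Final answer: 267914296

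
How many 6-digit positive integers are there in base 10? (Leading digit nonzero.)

In base 10, the leading digit has 9 choices (1..9); each of the remaining 5 digits has 10 choices.
Total: 9 x 10^5.

Final answer: 900000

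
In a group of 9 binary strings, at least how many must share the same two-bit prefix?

There are 4 possible values for two-bit prefix. With 9 binary strings and 4 categories, by pigeonhole: ceiling(9/4).

Final answer: 3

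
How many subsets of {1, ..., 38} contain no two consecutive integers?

Condition on whether n belongs to the subset: if not, any valid subset of {1, ..., n-1} works (a(n-1)); if so, n-1 is excluded and the rest is a valid subset of {1, ..., n-2} (a(n-2)). Hence a(n) = a(n-1) + a(n-2), a(1)=2, a(2)=3.
Iterating the recurrence: a(1)=2, a(2)=3, a(3)=5, a(4)=8, a(5)=13, a(6)=21, a(7)=34, a(8)=55, a(9)=89, a(10)=144, a(11)=233, a(12)=377, a(13)=610, a(14)=987, a(15)=1597, a(16)=2584, a(17)=4181, a(18)=6765, a(19)=10946, a(20)=17711, a(21)=28657, a(22)=46368, a(23)=75025, a(24)=121393, a(25)=196418, a(26)=317811, a(27)=514229, a(28)=832040, a(29)=1346269, a(30)=2178309, a(31)=3524578, a(32)=5702887, a(33)=9227465, a(34)=14930352, a(35)=24157817, a(36)=39088169, a(37)=63245986, a(38)=102334155.

Final answer: 102334155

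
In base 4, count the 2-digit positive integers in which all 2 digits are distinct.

First digit: 3 (nonzero). Second: 3 (not first). Third: 2, etc.
Total: 3 x 3.

Final answer: 9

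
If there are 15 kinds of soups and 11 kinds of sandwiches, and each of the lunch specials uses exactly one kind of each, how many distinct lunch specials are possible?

By the multiplication principle: 15 x 11.

Final answer: 165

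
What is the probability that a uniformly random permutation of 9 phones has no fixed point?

Derangements satisfy D(n) = (n-1)(D(n-1) + D(n-2)), starting from D(0)=1, D(1)=0.
Building up: D(2)=1, D(3)=2, D(4)=9, D(5)=44, D(6)=265, D(7)=1854, D(8)=14833, D(9)=133496.
Total arrangements: 9! = 362880.
Probability = D(9)/9! = 16687/45360.

Final answer: D(9)/9! = 133496/362880 = 0.367879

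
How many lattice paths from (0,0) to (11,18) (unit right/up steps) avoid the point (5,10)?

Total paths to (11,18): C(29,18) = 34597290.
Paths through (5,10): C(15,10) x C(14,8) = 9018009.
Avoiding (5,10): 34597290 - 9018009.

Final answer: 25579281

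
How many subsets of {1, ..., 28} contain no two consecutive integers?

Let a(n) count such subsets of {1, ..., n}. Either n is excluded (a(n-1) ways) or n is included, forcing n-1 out (a(n-2) ways), so a(n) = a(n-1) + a(n-2) with a(1)=2, a(2)=3.
Building up term by term: a(1)=2, a(2)=3, a(3)=5, a(4)=8, a(5)=13, a(6)=21, a(7)=34, a(8)=55, a(9)=89, a(10)=144, a(11)=233, a(12)=377, a(13)=610, a(14)=987, a(15)=1597, a(16)=2584, a(17)=4181, a(18)=6765, a(19)=10946, a(20)=17711, a(21)=28657, a(22)=46368, a(23)=75025, a(24)=121393, a(25)=196418, a(26)=317811, a(27)=514229, a(28)=832040.

Final answer: 832040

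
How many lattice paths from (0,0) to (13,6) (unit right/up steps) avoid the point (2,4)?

Total paths to (13,6): C(19,6) = 27132.
Paths through (2,4): C(6,4) x C(13,2) = 1170.
Avoiding (2,4): 27132 - 1170.

Final answer: 25962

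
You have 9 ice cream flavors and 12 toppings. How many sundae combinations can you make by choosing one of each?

By the multiplication principle: 9 x 12.

Final answer: 108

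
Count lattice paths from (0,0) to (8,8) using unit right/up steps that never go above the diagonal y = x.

Total monotonic paths to (8,8): C(16,8) = 12870.
By the reflection principle, paths that go above the diagonal number C(16,9) = 11440.
Valid Dyck paths: 12870 - 11440.
(Equivalently, C_{8} = C(16,8)/9 = 12870/9.)

Final answer: C_{8} = 1430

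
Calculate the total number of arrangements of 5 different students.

The number of ways to arrange 5 distinct objects is 5!.

Final answer: 5! = 120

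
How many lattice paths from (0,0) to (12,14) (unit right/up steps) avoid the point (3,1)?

Total paths to (12,14): C(26,14) = 9657700.
Paths through (3,1): C(4,1) x C(22,13) = 1989680.
Avoiding (3,1): 9657700 - 1989680.

Final answer: 7668020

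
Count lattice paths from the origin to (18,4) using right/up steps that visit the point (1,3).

Paths (0,0)->(1,3): C(4,3) = 4.
Paths (1,3)->(18,4): C(18,1) = 18.
By multiplication principle: 4 x 18.

Final answer: 72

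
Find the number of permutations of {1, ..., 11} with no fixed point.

Use the recurrence D(n) = (n-1)(D(n-1) + D(n-2)) with D(0)=1, D(1)=0.
Building up: D(2)=1, D(3)=2, D(4)=9, D(5)=44, D(6)=265, D(7)=1854, D(8)=14833, D(9)=133496, D(10)=1334961.
D(11) = 10 x (D(10) + D(9)) = 10 x (1334961 + 133496).

Final answer: D(11) = 14684570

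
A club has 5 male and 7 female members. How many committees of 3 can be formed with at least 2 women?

Sum over valid woman counts:
C(7,2)C(5,1) = 105
C(7,3)C(5,0) = 35
Total: 105 + 35.

Final answer: 140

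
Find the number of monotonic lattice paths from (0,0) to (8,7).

Each path has 8 right steps and 7 up steps in some order (15 steps total).
Choose which 7 of the 15 steps are up: C(15,7).

Final answer: C(15,7) = 6435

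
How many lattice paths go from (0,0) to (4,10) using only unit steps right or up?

Each path has 4 right steps and 10 up steps in some order (14 steps total).
Choose which 10 of the 14 steps are up: C(14,10).

Final answer: C(14,10) = 1001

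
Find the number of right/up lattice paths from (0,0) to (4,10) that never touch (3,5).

Total paths to (4,10): C(14,10) = 1001.
Paths through (3,5): C(8,5) x C(6,5) = 336.
Avoiding (3,5): 1001 - 336.

Final answer: 665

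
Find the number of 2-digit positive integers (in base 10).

The leading digit cannot be 0 (9 options); the other 1 digit can be anything (10 options each).
Total: 9 x 10^1.

Final answer: 90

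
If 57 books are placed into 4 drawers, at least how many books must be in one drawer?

By the pigeonhole principle: ceiling(57/4).

Final answer: 15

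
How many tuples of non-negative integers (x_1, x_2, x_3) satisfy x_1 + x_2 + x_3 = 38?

Stars and bars with 38 stars and 2 bars:
C(38+3-1, 3-1) = C(40,2).

Final answer: C(40,2) = 780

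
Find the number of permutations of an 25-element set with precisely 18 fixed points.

Choose which 18 elements are fixed: C(25,18) = 480700.
Derange the remaining 7 using D(j) = (j-1)(D(j-1) + D(j-2)), D(0)=1, D(1)=0: D(2)=1, D(3)=2, D(4)=9, D(5)=44, D(6)=265, D(7)=1854.
Total: 480700 x 1854.

Final answer: C(25,18) D(7) = 891217800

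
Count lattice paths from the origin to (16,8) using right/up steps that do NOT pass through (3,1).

Total paths to (16,8): C(24,8) = 735471.
Paths through (3,1): C(4,1) x C(20,7) = 310080.
Avoiding (3,1): 735471 - 310080.

Final answer: 425391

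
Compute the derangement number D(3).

Derangements satisfy D(n) = (n-1)(D(n-1) + D(n-2)), starting from D(0)=1, D(1)=0.
Building up: D(2)=1.
D(3) = 2 x (D(2) + D(1)) = 2 x (1 + 0).

Final answer: D(3) = 2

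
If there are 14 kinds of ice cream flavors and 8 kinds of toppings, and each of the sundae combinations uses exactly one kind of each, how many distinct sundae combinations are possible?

By the multiplication principle: 14 x 8.

Final answer: 112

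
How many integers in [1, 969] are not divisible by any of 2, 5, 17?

|div by 2|=484, |div by 5|=193, |div by 17|=57.
|div by 2&5|=96, |div by 2&17|=28, |div by 5&17|=11, |div by all|=5.
By inclusion-exclusion, divisible by at least one: 484+193+57-96-28-11+5 = 604.
Not divisible by any: 969 - 604.

Final answer: 365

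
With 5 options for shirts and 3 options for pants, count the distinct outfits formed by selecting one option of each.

By the multiplication principle: 5 x 3.

Final answer: 15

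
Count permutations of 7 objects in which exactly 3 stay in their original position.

Choose which 3 elements are fixed: C(7,3) = 35.
Derange the remaining 4 using D(j) = (j-1)(D(j-1) + D(j-2)), D(0)=1, D(1)=0: D(2)=1, D(3)=2, D(4)=9.
Total: 35 x 9.

Final answer: C(7,3) D(4) = 315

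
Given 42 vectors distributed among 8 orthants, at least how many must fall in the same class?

By pigeonhole with 42 objects and 8 categories: ceiling(42/8).

Final answer: 6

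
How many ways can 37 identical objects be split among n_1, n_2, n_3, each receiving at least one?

Substitute n'_i = n_i - 1 (so n'_i >= 0). Then sum n'_i = 37 - 3 = 34.
Stars and bars: C(34+3-1, 3-1) = C(36,2).

Final answer: C(36,2) = 630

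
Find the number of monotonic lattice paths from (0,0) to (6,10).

Each path has 6 right steps and 10 up steps in some order (16 steps total).
Choose which 10 of the 16 steps are up: C(16,10).

Final answer: C(16,10) = 8008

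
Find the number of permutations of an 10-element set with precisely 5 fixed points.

Choose which 5 elements are fixed: C(10,5) = 252.
Derange the remaining 5 using D(j) = (j-1)(D(j-1) + D(j-2)), D(0)=1, D(1)=0: D(2)=1, D(3)=2, D(4)=9, D(5)=44.
Total: 252 x 44.

Final answer: C(10,5) D(5) = 11088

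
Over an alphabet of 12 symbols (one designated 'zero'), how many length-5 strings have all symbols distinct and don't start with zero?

First digit: 11 (nonzero). Second: 11 (not first). Third: 10, etc.
Total: 11 x 11 x 10 x 9 x 8.

Final answer: 87120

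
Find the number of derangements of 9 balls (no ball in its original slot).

D(n) = (n-1)(D(n-1) + D(n-2)), D(0)=1, D(1)=0.
D(2) = 1 x (0 + 1) = 1
D(3) = 2 x (1 + 0) = 2
D(4) = 3 x (2 + 1) = 9
D(5) = 4 x (9 + 2) = 44
D(6) = 5 x (44 + 9) = 265
D(7) = 6 x (265 + 44) = 1854
D(8) = 7 x (1854 + 265) = 14833
D(9) = 8 x (D(8) + D(7)) = 8 x (14833 + 1854)

Final answer: D(9) = 133496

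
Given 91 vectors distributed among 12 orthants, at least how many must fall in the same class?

By pigeonhole with 91 objects and 12 categories: ceiling(91/12).

Final answer: 8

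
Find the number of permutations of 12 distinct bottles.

The number of ways to arrange 12 distinct objects is 12!.

Final answer: 12! = 479001600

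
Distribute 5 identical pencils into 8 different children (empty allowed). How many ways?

Stars and bars: C(n+k-1, k-1) = C(12,7).

Final answer: C(12,7) = 792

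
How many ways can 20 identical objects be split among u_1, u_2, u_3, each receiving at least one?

Substitute u'_i = u_i - 1 (so u'_i >= 0). Then sum u'_i = 20 - 3 = 17.
Stars and bars: C(17+3-1, 3-1) = C(19,2).

Final answer: C(19,2) = 171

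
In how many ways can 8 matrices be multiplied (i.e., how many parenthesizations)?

The structures are counted by the Catalan number C_n. Here n = 8 - 1 = 7.
C_n = (2n)!/(n!(n+1)!), so C_{7} = 14!/(7! x 8!) = C(14,7)/8 = 3432/8.

Final answer: C_{7} = 429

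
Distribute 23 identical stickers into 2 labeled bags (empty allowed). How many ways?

Stars and bars: C(n+k-1, k-1) = C(24,1).

Final answer: C(24,1) = 24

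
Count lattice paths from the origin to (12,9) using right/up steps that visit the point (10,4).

Paths (0,0)->(10,4): C(14,4) = 1001.
Paths (10,4)->(12,9): C(7,5) = 21.
By multiplication principle: 1001 x 21.

Final answer: 21021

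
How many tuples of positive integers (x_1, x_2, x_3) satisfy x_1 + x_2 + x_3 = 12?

Substitute x'_i = x_i - 1 (so x'_i >= 0). Then sum x'_i = 12 - 3 = 9.
Stars and bars: C(9+3-1, 3-1) = C(11,2).

Final answer: C(11,2) = 55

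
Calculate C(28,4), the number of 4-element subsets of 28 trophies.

C(28,4) = 28!/(4! x 24!).

Final answer: \binom{28}{4} = 20475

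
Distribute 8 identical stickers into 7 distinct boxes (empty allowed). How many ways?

Stars and bars: C(n+k-1, k-1) = C(14,6).

Final answer: C(14,6) = 3003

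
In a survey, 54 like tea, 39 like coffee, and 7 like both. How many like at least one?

|A union B| = |A| + |B| - |A intersect B| = 54 + 39 - 7.

Final answer: 86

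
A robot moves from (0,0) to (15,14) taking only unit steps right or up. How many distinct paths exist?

Each path has 15 right steps and 14 up steps in some order (29 steps total).
Choose which 14 of the 29 steps are up: C(29,14).

Final answer: C(29,14) = 77558760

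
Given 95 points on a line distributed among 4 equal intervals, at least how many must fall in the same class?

By pigeonhole with 95 objects and 4 categories: ceiling(95/4).

Final answer: 24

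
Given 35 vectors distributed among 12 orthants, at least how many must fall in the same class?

By pigeonhole with 35 objects and 12 categories: ceiling(35/12).

Final answer: 3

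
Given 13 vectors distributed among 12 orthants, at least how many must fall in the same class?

By pigeonhole with 13 objects and 12 categories: ceiling(13/12).

Final answer: 2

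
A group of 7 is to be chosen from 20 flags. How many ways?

C(20,7) = 20!/(7! x 13!).

Final answer: \binom{20}{7} = 77520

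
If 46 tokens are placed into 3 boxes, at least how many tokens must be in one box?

By the pigeonhole principle: ceiling(46/3).

Final answer: 16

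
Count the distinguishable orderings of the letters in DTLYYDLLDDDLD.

Letters (D:6, L:4, T:1, Y:2). Total letters: 13.
Permutations = 13!/(6! x 4! x 2!).

Final answer: 180180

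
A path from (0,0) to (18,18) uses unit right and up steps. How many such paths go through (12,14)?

Paths (0,0)->(12,14): C(26,14) = 9657700.
Paths (12,14)->(18,18): C(10,4) = 210.
By multiplication principle: 9657700 x 210.

Final answer: 2028117000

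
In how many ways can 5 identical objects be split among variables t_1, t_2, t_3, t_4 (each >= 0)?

Stars and bars with 5 stars and 3 bars:
C(5+4-1, 4-1) = C(8,3).

Final answer: C(8,3) = 56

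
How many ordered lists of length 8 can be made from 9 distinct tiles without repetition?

P(9,8) = 9!/(9-8)! = 9!/1!.

Final answer: P(9,8) = 362880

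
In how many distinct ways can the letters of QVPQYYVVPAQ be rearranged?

Letters (A:1, P:2, Q:3, V:3, Y:2). Total letters: 11.
Permutations = 11!/(3! x 3! x 2! x 2!).

Final answer: 277200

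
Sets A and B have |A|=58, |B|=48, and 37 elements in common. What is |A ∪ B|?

|A union B| = |A| + |B| - |A intersect B| = 58 + 48 - 37.

Final answer: 69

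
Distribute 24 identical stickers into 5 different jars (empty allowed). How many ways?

Stars and bars: C(n+k-1, k-1) = C(28,4).

Final answer: C(28,4) = 20475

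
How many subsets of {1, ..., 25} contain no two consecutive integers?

Let a(n) count such subsets of {1, ..., n}. Either n is excluded (a(n-1) ways) or n is included, forcing n-1 out (a(n-2) ways), so a(n) = a(n-1) + a(n-2) with a(1)=2, a(2)=3.
Iterating the recurrence: a(1)=2, a(2)=3, a(3)=5, a(4)=8, a(5)=13, a(6)=21, a(7)=34, a(8)=55, a(9)=89, a(10)=144, a(11)=233, a(12)=377, a(13)=610, a(14)=987, a(15)=1597, a(16)=2584, a(17)=4181, a(18)=6765, a(19)=10946, a(20)=17711, a(21)=28657, a(22)=46368, a(23)=75025, a(24)=121393, a(25)=196418.

Final answer: 196418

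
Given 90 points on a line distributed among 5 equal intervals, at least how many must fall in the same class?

By pigeonhole with 90 objects and 5 categories: ceiling(90/5).

Final answer: 18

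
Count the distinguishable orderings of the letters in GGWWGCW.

Letters (C:1, G:3, W:3). Total letters: 7.
Permutations = 7!/(3! x 3!).

Final answer: 140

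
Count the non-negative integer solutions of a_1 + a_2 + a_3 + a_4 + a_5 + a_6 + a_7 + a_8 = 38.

Stars and bars with 38 stars and 7 bars:
C(38+8-1, 8-1) = C(45,7).

Final answer: C(45,7) = 45379620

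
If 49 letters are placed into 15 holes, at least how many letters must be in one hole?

By the pigeonhole principle: ceiling(49/15).

Final answer: 4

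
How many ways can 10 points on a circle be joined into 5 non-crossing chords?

The structures are counted by the Catalan number C_n. Here n = 10/2 = 5.
Using C_0 = 1 and C_(k+1) = C_k x 2(2k+1)/(k+2), build up term by term: C_1=1, C_2=2, C_3=5, C_4=14, C_5=42.

Final answer: C_{5} = 42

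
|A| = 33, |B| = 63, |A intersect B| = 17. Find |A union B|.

|A union B| = |A| + |B| - |A intersect B| = 33 + 63 - 17.

Final answer: 79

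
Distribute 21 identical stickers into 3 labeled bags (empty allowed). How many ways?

Stars and bars: C(n+k-1, k-1) = C(23,2).

Final answer: C(23,2) = 253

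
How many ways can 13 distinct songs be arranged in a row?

The number of ways to arrange 13 distinct objects is 13!.

Final answer: 13! = 6227020800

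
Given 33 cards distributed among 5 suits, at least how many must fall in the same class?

By pigeonhole with 33 objects and 5 categories: ceiling(33/5).

Final answer: 7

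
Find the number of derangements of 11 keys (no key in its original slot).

Derangements satisfy D(n) = (n-1)(D(n-1) + D(n-2)), starting from D(0)=1, D(1)=0.
D(2) = 1 x (0 + 1) = 1
D(3) = 2 x (1 + 0) = 2
D(4) = 3 x (2 + 1) = 9
D(5) = 4 x (9 + 2) = 44
D(6) = 5 x (44 + 9) = 265
D(7) = 6 x (265 + 44) = 1854
D(8) = 7 x (1854 + 265) = 14833
D(9) = 8 x (14833 + 1854) = 133496
D(10) = 9 x (133496 + 14833) = 1334961
D(11) = 10 x (D(10) + D(9)) = 10 x (1334961 + 133496)

Final answer: D(11) = 14684570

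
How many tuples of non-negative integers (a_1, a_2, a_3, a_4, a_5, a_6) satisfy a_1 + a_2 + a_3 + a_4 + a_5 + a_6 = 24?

Stars and bars with 24 stars and 5 bars:
C(24+6-1, 6-1) = C(29,5).

Final answer: C(29,5) = 118755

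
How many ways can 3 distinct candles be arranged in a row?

The number of ways to arrange 3 distinct objects is 3!.

Final answer: 3! = 6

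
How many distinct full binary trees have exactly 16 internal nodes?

This is counted by the nth Catalan number C_n. Here n = 16.
C_n = (2n)!/(n!(n+1)!), so C_{16} = 32!/(16! x 17!) = C(32,16)/17 = 601080390/17.

Final answer: C_{16} = 35357670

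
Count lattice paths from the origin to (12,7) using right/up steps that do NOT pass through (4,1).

Total paths to (12,7): C(19,7) = 50388.
Paths through (4,1): C(5,1) x C(14,6) = 15015.
Avoiding (4,1): 50388 - 15015.

Final answer: 35373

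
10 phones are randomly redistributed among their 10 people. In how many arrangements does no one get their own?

Use the recurrence D(n) = (n-1)(D(n-1) + D(n-2)) with D(0)=1, D(1)=0.
D(2) = 1 x (0 + 1) = 1
D(3) = 2 x (1 + 0) = 2
D(4) = 3 x (2 + 1) = 9
D(5) = 4 x (9 + 2) = 44
D(6) = 5 x (44 + 9) = 265
D(7) = 6 x (265 + 44) = 1854
D(8) = 7 x (1854 + 265) = 14833
D(9) = 8 x (14833 + 1854) = 133496
D(10) = 9 x (D(9) + D(8)) = 9 x (133496 + 14833)

Final answer: D(10) = 1334961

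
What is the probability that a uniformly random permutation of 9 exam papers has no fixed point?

Use the recurrence D(n) = (n-1)(D(n-1) + D(n-2)) with D(0)=1, D(1)=0.
Building up: D(2)=1, D(3)=2, D(4)=9, D(5)=44, D(6)=265, D(7)=1854, D(8)=14833, D(9)=133496.
Total arrangements: 9! = 362880.
Probability = D(9)/9! = 16687/45360.

Final answer: D(9)/9! = 133496/362880 = 0.367879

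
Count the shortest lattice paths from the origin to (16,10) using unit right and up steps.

Each path has 16 right steps and 10 up steps in some order (26 steps total).
Choose which 10 of the 26 steps are up: C(26,10).

Final answer: C(26,10) = 5311735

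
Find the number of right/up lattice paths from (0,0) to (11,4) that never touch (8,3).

Total paths to (11,4): C(15,4) = 1365.
Paths through (8,3): C(11,3) x C(4,1) = 660.
Avoiding (8,3): 1365 - 660.

Final answer: 705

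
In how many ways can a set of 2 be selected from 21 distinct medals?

C(21,2) = 21!/(2! x (21-2)!).

Final answer: C(21,2) = 210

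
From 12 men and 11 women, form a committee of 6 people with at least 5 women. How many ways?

Sum over valid woman counts:
C(11,5)C(12,1) = 5544
C(11,6)C(12,0) = 462
Total: 5544 + 462.

Final answer: 6006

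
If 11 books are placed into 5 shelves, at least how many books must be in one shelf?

By the pigeonhole principle: ceiling(11/5).

Final answer: 3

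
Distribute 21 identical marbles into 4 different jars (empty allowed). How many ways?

Stars and bars: C(n+k-1, k-1) = C(24,3).

Final answer: C(24,3) = 2024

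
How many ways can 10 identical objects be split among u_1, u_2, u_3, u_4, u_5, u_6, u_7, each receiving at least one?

Substitute u'_i = u_i - 1 (so u'_i >= 0). Then sum u'_i = 10 - 7 = 3.
Stars and bars: C(3+7-1, 7-1) = C(9,6).

Final answer: C(9,6) = 84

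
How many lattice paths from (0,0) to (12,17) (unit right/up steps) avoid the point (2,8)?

Total paths to (12,17): C(29,17) = 51895935.
Paths through (2,8): C(10,8) x C(19,9) = 4157010.
Avoiding (2,8): 51895935 - 4157010.

Final answer: 47738925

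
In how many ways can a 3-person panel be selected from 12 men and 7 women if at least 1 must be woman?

Sum over valid woman counts:
C(7,1)C(12,2) = 462
C(7,2)C(12,1) = 252
C(7,3)C(12,0) = 35
Total: 462 + 252 + 35.

Final answer: 749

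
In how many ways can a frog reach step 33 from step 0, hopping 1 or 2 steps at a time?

Condition on the final move: it is a 1-step (f(n-1) ways to get there) or a 2-step (f(n-2) ways), so f(n) = f(n-1) + f(n-2), with f(1)=1, f(2)=2.
Iterating the recurrence: f(1)=1, f(2)=2, f(3)=3, f(4)=5, f(5)=8, f(6)=13, f(7)=21, f(8)=34, f(9)=55, f(10)=89, f(11)=144, f(12)=233, f(13)=377, f(14)=610, f(15)=987, f(16)=1597, f(17)=2584, f(18)=4181, f(19)=6765, f(20)=10946, f(21)=17711, f(22)=28657, f(23)=46368, f(24)=75025, f(25)=121393, f(26)=196418, f(27)=317811, f(28)=514229, f(29)=832040, f(30)=1346269, f(31)=2178309, f(32)=3524578, f(33)=5702887.

Final answer: 5702887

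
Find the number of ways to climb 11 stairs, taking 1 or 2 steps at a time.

Condition on the final move: it is a 1-step (f(n-1) ways to get there) or a 2-step (f(n-2) ways), so f(n) = f(n-1) + f(n-2), with f(1)=1, f(2)=2.
Computing successive values: f(1)=1, f(2)=2, f(3)=3, f(4)=5, f(5)=8, f(6)=13, f(7)=21, f(8)=34, f(9)=55, f(10)=89, f(11)=144.

Final answer: 144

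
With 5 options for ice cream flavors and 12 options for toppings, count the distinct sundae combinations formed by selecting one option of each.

By the multiplication principle: 5 x 12.

Final answer: 60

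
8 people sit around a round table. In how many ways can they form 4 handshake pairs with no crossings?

This is counted by the nth Catalan number C_n. Here n = 8/2 = 4.
C_n = C(2n,n) - C(2n,n+1), so C_{4} = C(8,4) - C(8,5) = 70 - 56.

Final answer: C_{4} = 14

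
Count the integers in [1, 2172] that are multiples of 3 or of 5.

Multiples of 3: 724. Multiples of 5: 434. Of both (lcm=15): 144.
By inclusion-exclusion: 724 + 434 - 144.

Final answer: 1014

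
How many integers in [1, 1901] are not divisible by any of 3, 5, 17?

|div by 3|=633, |div by 5|=380, |div by 17|=111.
|div by 3&5|=126, |div by 3&17|=37, |div by 5&17|=22, |div by all|=7.
By inclusion-exclusion, divisible by at least one: 633+380+111-126-37-22+7 = 946.
Not divisible by any: 1901 - 946.

Final answer: 955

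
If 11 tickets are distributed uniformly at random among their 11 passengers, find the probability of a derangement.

Use the recurrence D(n) = (n-1)(D(n-1) + D(n-2)) with D(0)=1, D(1)=0.
Building up: D(2)=1, D(3)=2, D(4)=9, D(5)=44, D(6)=265, D(7)=1854, D(8)=14833, D(9)=133496, D(10)=1334961, D(11)=14684570.
Total arrangements: 11! = 39916800.
Probability = D(11)/11! = 1468457/3991680.

Final answer: D(11)/11! = 14684570/39916800 = 0.367879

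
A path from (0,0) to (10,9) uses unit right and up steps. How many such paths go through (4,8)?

Paths (0,0)->(4,8): C(12,8) = 495.
Paths (4,8)->(10,9): C(7,1) = 7.
By multiplication principle: 495 x 7.

Final answer: 3465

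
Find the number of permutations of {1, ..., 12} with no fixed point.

Use the recurrence D(n) = (n-1)(D(n-1) + D(n-2)) with D(0)=1, D(1)=0.
D(2) = 1 x (0 + 1) = 1
D(3) = 2 x (1 + 0) = 2
D(4) = 3 x (2 + 1) = 9
D(5) = 4 x (9 + 2) = 44
D(6) = 5 x (44 + 9) = 265
D(7) = 6 x (265 + 44) = 1854
D(8) = 7 x (1854 + 265) = 14833
D(9) = 8 x (14833 + 1854) = 133496
D(10) = 9 x (133496 + 14833) = 1334961
D(11) = 10 x (1334961 + 133496) = 14684570
D(12) = 11 x (D(11) + D(10)) = 11 x (14684570 + 1334961)

Final answer: D(12) = 176214841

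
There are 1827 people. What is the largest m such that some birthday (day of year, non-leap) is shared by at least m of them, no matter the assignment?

There are 365 possible values for birthday (day of year, non-leap). With 1827 people and 365 categories, by pigeonhole: ceiling(1827/365).

Final answer: 6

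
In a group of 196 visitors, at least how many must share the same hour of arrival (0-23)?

There are 24 possible values for hour of arrival (0-23). With 196 visitors and 24 categories, by pigeonhole: ceiling(196/24).

Final answer: 9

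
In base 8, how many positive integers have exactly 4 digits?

Leading digit: 7 options (nonzero). Other 3 digit(s): 8 options each.
Total: 7 x 8^3.

Final answer: 3584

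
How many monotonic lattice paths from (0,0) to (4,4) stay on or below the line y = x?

Total monotonic paths to (4,4): C(8,4) = 70.
Reflecting each bad path at its first crossing gives a bijection with paths to (3,5): C(8,5) = 56.
Valid Dyck paths: 70 - 56.
(These counts are the Catalan numbers.)

Final answer: C_{4} = 14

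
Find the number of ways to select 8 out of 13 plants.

C(13,8) = 13!/(8! x (13-8)!).

Final answer: C(13,8) = 1287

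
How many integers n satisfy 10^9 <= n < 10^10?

These are the integers in [10^9, 10^10), so the count is 10^10 - 10^9 = 9 x 10^9.

Final answer: 9000000000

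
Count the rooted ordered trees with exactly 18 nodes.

This is counted by the nth Catalan number C_n. Here n = 18 - 1 = 17.
C_n = (2n)!/(n!(n+1)!), so C_{17} = 34!/(17! x 18!) = C(34,17)/18 = 2333606220/18.

Final answer: C_{17} = 129644790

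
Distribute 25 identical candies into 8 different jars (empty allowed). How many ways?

Stars and bars: C(n+k-1, k-1) = C(32,7).

Final answer: C(32,7) = 3365856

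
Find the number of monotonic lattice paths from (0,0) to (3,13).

Each path has 3 right steps and 13 up steps in some order (16 steps total).
Choose which 13 of the 16 steps are up: C(16,13).

Final answer: C(16,13) = 560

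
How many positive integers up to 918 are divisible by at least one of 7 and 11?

Multiples of 7: 131. Multiples of 11: 83. Of both (lcm=77): 11.
By inclusion-exclusion: 131 + 83 - 11.

Final answer: 203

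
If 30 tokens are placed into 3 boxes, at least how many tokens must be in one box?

By the pigeonhole principle: ceiling(30/3).

Final answer: 10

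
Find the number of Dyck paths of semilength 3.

Total monotonic paths to (3,3): C(6,3) = 20.
A path is bad iff it touches y = x + 1; reflecting its initial segment maps bad paths bijectively onto all paths to (2,4), of which there are C(6,4) = 15.
Valid Dyck paths: 20 - 15.
(This is the Catalan number C_{3}.)

Final answer: C_{3} = 5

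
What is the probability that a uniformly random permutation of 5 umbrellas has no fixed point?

Derangements satisfy D(n) = (n-1)(D(n-1) + D(n-2)), starting from D(0)=1, D(1)=0.
Building up: D(2)=1, D(3)=2, D(4)=9, D(5)=44.
Total arrangements: 5! = 120.
Probability = D(5)/5! = 11/30.

Final answer: D(5)/5! = 44/120 = 0.366667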